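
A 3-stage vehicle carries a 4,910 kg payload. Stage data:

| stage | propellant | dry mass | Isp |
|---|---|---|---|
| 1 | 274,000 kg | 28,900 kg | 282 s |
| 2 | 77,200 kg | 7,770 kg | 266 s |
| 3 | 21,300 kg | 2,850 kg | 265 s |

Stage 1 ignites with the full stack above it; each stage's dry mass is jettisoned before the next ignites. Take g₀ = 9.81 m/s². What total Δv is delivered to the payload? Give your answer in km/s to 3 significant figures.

Ignition mass of stage 1 = 274,000+28,900 + 77,200+7,770 + 21,300+2,850 + 4,910 = 416,930 kg.
Stage 1: m₀ = 416,930 kg, m_f = 416,930 − 274,000 = 142,930 kg; Δv = 282×9.81×ln(2.917) = 2766.4×1.0706 ≈ 2962 m/s.
Stage 2: m₀ = 114,030 kg, m_f = 114,030 − 77,200 = 36,830 kg; Δv = 266×9.81×ln(3.096) = 2609.5×1.1301 ≈ 2949 m/s.
Stage 3: m₀ = 29,060 kg, m_f = 29,060 − 21,300 = 7,760 kg; Δv = 265×9.81×ln(3.745) = 2599.7×1.3204 ≈ 3433 m/s.
Total Δv = 2962 + 2949 + 3433 = 9344 m/s.

Δv ≈ 9.34 km/s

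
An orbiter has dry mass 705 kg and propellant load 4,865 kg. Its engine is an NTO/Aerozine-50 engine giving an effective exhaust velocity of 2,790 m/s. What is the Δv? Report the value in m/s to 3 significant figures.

m₀ = m_dry + m_prop = 705 + 4,865 = 5,570 kg.
Rocket equation: Δv = v_e · ln(m₀/m_f) = 2790.0 × ln(7.901) = 2790.0 × 2.0670 ≈ 5766.8 m/s.

Δv ≈ 5770 m/s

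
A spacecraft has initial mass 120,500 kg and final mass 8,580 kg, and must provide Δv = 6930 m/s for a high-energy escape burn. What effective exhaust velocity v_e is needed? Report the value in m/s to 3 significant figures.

ln(m₀/m_f) = ln(120500/8580) = ln(14.04) = 2.6422.
Rocket equation: v_e = Δv / ln(m₀/m_f) = 6930 / 2.6422 = 2622.8 m/s.

v_e ≈ 2620 m/s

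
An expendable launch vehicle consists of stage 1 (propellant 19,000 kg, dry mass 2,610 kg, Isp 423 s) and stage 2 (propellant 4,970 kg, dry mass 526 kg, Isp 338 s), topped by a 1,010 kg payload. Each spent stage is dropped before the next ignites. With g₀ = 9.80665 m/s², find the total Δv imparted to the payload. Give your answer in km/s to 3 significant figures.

Ignition mass of stage 1 = 19,000+2,610 + 4,970+526 + 1,010 = 28,116 kg.
Stage 1: m₀ = 28,116 kg, m_f = 28,116 − 19,000 = 9,116 kg; Δv = 423×9.80665×ln(3.084) = 4148.2×1.1263 ≈ 4672 m/s.
Stage 2: m₀ = 6,506 kg, m_f = 6,506 − 4,970 = 1,536 kg; Δv = 338×9.80665×ln(4.236) = 3314.6×1.4435 ≈ 4785 m/s.
Total Δv = 4672 + 4785 = 9457 m/s.

Δv ≈ 9.46 km/s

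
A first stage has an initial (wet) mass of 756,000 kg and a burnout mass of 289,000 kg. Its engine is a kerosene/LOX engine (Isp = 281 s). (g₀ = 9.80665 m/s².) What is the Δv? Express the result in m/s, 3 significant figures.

v_e = Isp · g₀ = 281 × 9.80665 = 2755.7 m/s.
Using Δv = v_e ln(m₀/m_f): Δv = v_e · ln(m₀/m_f) = 2755.7 × ln(2.616) = 2755.7 × 0.9616 ≈ 2649.9 m/s.

Δv ≈ 2650 m/s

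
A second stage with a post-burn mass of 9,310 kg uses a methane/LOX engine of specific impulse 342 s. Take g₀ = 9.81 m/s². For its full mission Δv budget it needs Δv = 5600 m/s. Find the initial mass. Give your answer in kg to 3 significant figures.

initial mass ≈ 49400 kg

v_e = Isp · g₀ = 342 × 9.81 = 3355.0 m/s.
Using Δv = v_e ln(m₀/m_f): m₀/m_f = exp(Δv / v_e) = exp(5600 / 3355.0) = exp(1.6691) = 5.3076.
m₀ = m_f × 5.3076 = 9,310 × 5.3076 = 49,413.8 kg.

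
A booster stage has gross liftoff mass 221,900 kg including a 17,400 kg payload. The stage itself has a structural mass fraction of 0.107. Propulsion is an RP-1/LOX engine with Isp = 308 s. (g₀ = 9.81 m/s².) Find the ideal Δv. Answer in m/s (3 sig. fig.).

Δv ≈ 5230 m/s

Stage wet mass = m₀ − payload = 221,900 − 17,400 = 204,500 kg.
Stage dry mass = ε × stage wet mass = 0.107 × 204,500 = 21,881.5 kg.
Burnout mass m_f = stage dry + payload = 21,881.5 + 17,400 = 39,281.5 kg.
v_e = Isp · g₀ = 308 × 9.81 = 3021.5 m/s.
Rocket equation: Δv = v_e · ln(221,900/39,281.5) = 3021.5 × ln(5.649) = 3021.5 × 1.7315 ≈ 5232 m/s.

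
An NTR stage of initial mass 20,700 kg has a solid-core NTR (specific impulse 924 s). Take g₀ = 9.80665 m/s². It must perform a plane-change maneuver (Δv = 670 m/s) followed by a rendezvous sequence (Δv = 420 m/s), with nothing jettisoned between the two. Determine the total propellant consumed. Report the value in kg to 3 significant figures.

v_e = Isp · g₀ = 924 × 9.80665 = 9061.3 m/s.
After the first burn: m = 20700 × exp(−670/9061.3) = 20700 × 0.92873 = 19,224.7 kg.
After the second burn: m = 19,224.7 × exp(−420/9061.3) = 19,224.7 × 0.95471 = 18,354 kg.
Total propellant = m₀ − m_final = 20700 − 18,354 = 2,346 kg.

total propellant consumed ≈ 2350 kg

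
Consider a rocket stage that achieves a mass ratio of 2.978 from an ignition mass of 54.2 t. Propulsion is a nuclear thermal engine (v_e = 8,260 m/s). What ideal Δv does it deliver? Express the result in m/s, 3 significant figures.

Δv = v_e · ln(2.978) = 8260.0 × 1.0913 ≈ 9013.7 m/s.

Δv ≈ 9010 m/s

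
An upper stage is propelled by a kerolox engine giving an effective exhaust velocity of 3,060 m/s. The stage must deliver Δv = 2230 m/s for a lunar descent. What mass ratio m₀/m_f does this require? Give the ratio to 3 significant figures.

mass ratio ≈ 2.07

Using Δv = v_e ln(m₀/m_f): m₀/m_f = exp(Δv / v_e) = exp(2230 / 3060.0) = exp(0.7288) = 2.0725.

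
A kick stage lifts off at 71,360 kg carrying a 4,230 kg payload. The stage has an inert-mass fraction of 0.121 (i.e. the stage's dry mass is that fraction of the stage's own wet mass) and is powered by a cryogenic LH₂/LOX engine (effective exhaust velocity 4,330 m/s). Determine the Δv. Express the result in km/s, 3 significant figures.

Stage wet mass = m₀ − payload = 71,360 − 4,230 = 67,130 kg.
Stage dry mass = ε × stage wet mass = 0.121 × 67,130 = 8,122.73 kg.
Burnout mass m_f = stage dry + payload = 8,122.73 + 4,230 = 12,352.73 kg.
Δv = v_e · ln(71,360/12,352.73) = 4330.0 × ln(5.777) = 4330.0 × 1.7539 ≈ 7594 m/s.

Δv ≈ 7.59 km/s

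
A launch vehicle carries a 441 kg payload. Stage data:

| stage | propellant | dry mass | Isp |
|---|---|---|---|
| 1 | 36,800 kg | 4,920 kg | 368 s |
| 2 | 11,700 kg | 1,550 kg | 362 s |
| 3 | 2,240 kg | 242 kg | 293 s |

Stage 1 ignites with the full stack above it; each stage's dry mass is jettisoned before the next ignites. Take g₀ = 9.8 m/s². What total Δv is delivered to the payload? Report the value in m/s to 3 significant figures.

Ignition mass of stage 1 = 36,800+4,920 + 11,700+1,550 + 2,240+242 + 441 = 57,893 kg.
Stage 1: m₀ = 57,893 kg, m_f = 57,893 − 36,800 = 21,093 kg; Δv = 368×9.8×ln(2.745) = 3606.4×1.0097 ≈ 3641 m/s.
Stage 2: m₀ = 16,173 kg, m_f = 16,173 − 11,700 = 4,473 kg; Δv = 362×9.8×ln(3.616) = 3547.6×1.2853 ≈ 4560 m/s.
Stage 3: m₀ = 2,923 kg, m_f = 2,923 − 2,240 = 683 kg; Δv = 293×9.8×ln(4.28) = 2871.4×1.4539 ≈ 4175 m/s.
Total Δv = 3641 + 4560 + 4175 = 12376 m/s.

Δv ≈ 12400 m/s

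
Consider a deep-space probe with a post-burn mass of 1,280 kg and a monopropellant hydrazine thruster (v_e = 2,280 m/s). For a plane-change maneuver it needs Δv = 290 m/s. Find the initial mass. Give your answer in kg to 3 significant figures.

m₀/m_f = exp(Δv / v_e) = exp(290 / 2280.0) = exp(0.1272) = 1.1356.
m₀ = m_f × 1.1356 = 1,280 × 1.1356 = 1,453.57 kg.

initial mass ≈ 1450 kg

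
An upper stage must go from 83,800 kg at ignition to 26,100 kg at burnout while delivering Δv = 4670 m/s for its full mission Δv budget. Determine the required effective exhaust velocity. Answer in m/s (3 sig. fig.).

v_e ≈ 4000 m/s

ln(m₀/m_f) = ln(83800/26100) = ln(3.211) = 1.1665.
v_e = Δv / ln(m₀/m_f) = 4670 / 1.1665 = 4003.4 m/s.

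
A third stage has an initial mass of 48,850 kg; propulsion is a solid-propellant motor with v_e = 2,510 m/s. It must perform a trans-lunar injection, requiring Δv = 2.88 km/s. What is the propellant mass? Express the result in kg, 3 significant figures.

propellant mass ≈ 33300 kg

From the ideal rocket equation, m₀/m_f = exp(Δv / v_e) = exp(2880 / 2510.0) = exp(1.1474) = 3.1500.
m_f = 48,850 / 3.1500 = 15,507.9 kg, so propellant = m₀ − m_f = 48,850 − 15,507.9 = 33,342.1 kg.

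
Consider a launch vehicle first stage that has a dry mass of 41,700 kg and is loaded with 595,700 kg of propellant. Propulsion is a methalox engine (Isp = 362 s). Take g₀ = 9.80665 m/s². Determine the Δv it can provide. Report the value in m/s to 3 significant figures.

Δv ≈ 9680 m/s

v_e = Isp · g₀ = 362 × 9.80665 = 3550.0 m/s.
m₀ = m_dry + m_prop = 41,700 + 595,700 = 637,400 kg.
Using Δv = v_e ln(m₀/m_f): Δv = v_e · ln(m₀/m_f) = 3550.0 × ln(15.29) = 3550.0 × 2.7269 ≈ 9680.5 m/s.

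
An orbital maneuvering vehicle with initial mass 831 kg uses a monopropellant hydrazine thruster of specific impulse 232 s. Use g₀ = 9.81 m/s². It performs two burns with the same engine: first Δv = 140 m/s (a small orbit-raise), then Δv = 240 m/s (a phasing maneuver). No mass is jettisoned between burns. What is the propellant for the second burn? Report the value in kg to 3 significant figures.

v_e = Isp · g₀ = 232 × 9.81 = 2275.9 m/s.
After the first burn: m = 831 × exp(−140/2275.9) = 831 × 0.94034 = 781.423 kg.
After the second burn: m = 781.423 × exp(−240/2275.9) = 781.423 × 0.89992 = 703.218 kg.
Second-burn propellant = 781.423 − 703.218 = 78.205 kg.

propellant for the second burn ≈ 78.2 kg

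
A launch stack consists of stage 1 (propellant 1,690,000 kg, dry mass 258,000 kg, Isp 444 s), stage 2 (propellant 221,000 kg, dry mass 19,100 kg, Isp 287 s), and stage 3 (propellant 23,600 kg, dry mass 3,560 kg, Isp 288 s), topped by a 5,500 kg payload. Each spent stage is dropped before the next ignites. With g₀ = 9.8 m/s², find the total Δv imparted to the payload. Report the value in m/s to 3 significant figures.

Ignition mass of stage 1 = 1,690,000+258,000 + 221,000+19,100 + 23,600+3,560 + 5,500 = 2,220,760 kg.
Stage 1: m₀ = 2,220,760 kg, m_f = 2,220,760 − 1,690,000 = 530,760 kg; Δv = 444×9.8×ln(4.184) = 4351.2×1.4313 ≈ 6228 m/s.
Stage 2: m₀ = 272,760 kg, m_f = 272,760 − 221,000 = 51,760 kg; Δv = 287×9.8×ln(5.27) = 2812.6×1.6620 ≈ 4674 m/s.
Stage 3: m₀ = 32,660 kg, m_f = 32,660 − 23,600 = 9,060 kg; Δv = 288×9.8×ln(3.605) = 2822.4×1.2823 ≈ 3619 m/s.
Total Δv = 6228 + 4674 + 3619 = 14521 m/s.

Δv ≈ 14500 m/s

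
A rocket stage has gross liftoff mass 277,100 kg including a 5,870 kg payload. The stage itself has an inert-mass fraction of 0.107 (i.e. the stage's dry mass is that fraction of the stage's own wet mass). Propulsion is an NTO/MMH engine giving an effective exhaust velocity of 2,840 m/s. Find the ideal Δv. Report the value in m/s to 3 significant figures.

Δv ≈ 5880 m/s

Stage wet mass = m₀ − payload = 277,100 − 5,870 = 271,230 kg.
Stage dry mass = ε × stage wet mass = 0.107 × 271,230 = 29,021.6 kg.
Burnout mass m_f = stage dry + payload = 29,021.6 + 5,870 = 34,891.6 kg.
By the Tsiolkovsky rocket equation, Δv = v_e · ln(277,100/34,891.6) = 2840.0 × ln(7.942) = 2840.0 × 2.0721 ≈ 5885 m/s.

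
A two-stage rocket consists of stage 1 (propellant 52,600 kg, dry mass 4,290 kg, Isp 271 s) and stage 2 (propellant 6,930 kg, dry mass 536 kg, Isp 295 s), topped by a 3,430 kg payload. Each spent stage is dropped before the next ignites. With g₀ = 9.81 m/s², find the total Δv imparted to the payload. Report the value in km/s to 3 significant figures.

Ignition mass of stage 1 = 52,600+4,290 + 6,930+536 + 3,430 = 67,786 kg.
Stage 1: m₀ = 67,786 kg, m_f = 67,786 − 52,600 = 15,186 kg; Δv = 271×9.81×ln(4.464) = 2658.5×1.4960 ≈ 3977 m/s.
Stage 2: m₀ = 10,896 kg, m_f = 10,896 − 6,930 = 3,966 kg; Δv = 295×9.81×ln(2.747) = 2894.0×1.0106 ≈ 2925 m/s.
Total Δv = 3977 + 2925 = 6902 m/s.

Δv ≈ 6.90 km/s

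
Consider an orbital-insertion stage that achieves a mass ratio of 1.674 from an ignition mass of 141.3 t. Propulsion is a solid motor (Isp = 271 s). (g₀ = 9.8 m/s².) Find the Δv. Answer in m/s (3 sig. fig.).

Δv ≈ 1370 m/s

v_e = Isp · g₀ = 271 × 9.8 = 2655.8 m/s.
By the Tsiolkovsky rocket equation, Δv = v_e · ln(1.674) = 2655.8 × 0.5152 ≈ 1368.3 m/s.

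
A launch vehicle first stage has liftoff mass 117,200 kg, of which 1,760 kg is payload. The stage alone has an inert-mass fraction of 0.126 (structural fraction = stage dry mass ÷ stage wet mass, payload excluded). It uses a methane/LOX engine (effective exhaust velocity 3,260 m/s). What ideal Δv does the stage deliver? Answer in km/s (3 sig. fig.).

Stage wet mass = m₀ − payload = 117,200 − 1,760 = 115,440 kg.
Stage dry mass = ε × stage wet mass = 0.126 × 115,440 = 14,545.4 kg.
Burnout mass m_f = stage dry + payload = 14,545.4 + 1,760 = 16,305.4 kg.
From the ideal rocket equation, Δv = v_e · ln(117,200/16,305.4) = 3260.0 × ln(7.188) = 3260.0 × 1.9724 ≈ 6430 m/s.

Δv ≈ 6.43 km/s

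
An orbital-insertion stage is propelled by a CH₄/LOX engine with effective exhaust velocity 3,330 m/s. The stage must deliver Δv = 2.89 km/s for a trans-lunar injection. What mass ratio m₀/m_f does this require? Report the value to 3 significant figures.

m₀/m_f = exp(Δv / v_e) = exp(2890 / 3330.0) = exp(0.8679) = 2.3818.

mass ratio ≈ 2.38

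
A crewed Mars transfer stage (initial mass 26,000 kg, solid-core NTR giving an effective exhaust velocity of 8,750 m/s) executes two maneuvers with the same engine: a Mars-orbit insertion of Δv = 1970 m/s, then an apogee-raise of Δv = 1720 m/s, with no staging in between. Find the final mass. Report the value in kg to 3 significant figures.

After the first burn: m = 26000 × exp(−1970/8750.0) = 26000 × 0.79840 = 20,758.4 kg.
After the second burn: m = 20,758.4 × exp(−1720/8750.0) = 20,758.4 × 0.82154 = 17,053.9 kg.

final mass ≈ 17100 kg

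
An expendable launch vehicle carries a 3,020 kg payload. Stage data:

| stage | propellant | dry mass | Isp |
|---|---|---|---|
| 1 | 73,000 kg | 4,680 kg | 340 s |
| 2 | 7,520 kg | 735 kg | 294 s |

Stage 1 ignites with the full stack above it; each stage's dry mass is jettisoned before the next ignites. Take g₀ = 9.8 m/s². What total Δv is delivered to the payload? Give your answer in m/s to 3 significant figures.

Ignition mass of stage 1 = 73,000+4,680 + 7,520+735 + 3,020 = 88,955 kg.
Stage 1: m₀ = 88,955 kg, m_f = 88,955 − 73,000 = 15,955 kg; Δv = 340×9.8×ln(5.575) = 3332.0×1.7184 ≈ 5726 m/s.
Stage 2: m₀ = 11,275 kg, m_f = 11,275 − 7,520 = 3,755 kg; Δv = 294×9.8×ln(3.003) = 2881.2×1.0995 ≈ 3168 m/s.
Total Δv = 5726 + 3168 = 8894 m/s.

Δv ≈ 8890 m/s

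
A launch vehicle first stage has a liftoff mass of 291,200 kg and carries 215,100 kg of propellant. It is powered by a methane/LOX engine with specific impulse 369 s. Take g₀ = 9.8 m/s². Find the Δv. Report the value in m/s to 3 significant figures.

v_e = Isp · g₀ = 369 × 9.8 = 3616.2 m/s.
m_f = m₀ − m_prop = 291,200 − 215,100 = 76,100 kg.
Δv = v_e · ln(m₀/m_f) = 3616.2 × ln(3.827) = 3616.2 × 1.3420 ≈ 4852.8 m/s.

Δv ≈ 4850 m/s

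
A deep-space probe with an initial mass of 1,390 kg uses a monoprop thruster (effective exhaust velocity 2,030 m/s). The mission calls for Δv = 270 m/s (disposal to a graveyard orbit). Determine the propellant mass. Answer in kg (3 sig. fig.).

m₀/m_f = exp(Δv / v_e) = exp(270 / 2030.0) = exp(0.1330) = 1.1423.
m_f = 1,390 / 1.1423 = 1,216.84 kg, so propellant = m₀ − m_f = 1,390 − 1,216.84 = 173.16 kg.

propellant mass ≈ 173 kg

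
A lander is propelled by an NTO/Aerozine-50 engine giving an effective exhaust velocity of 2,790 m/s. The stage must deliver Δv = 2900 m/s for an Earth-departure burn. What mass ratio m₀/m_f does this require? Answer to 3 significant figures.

mass ratio ≈ 2.83

By the Tsiolkovsky rocket equation, m₀/m_f = exp(Δv / v_e) = exp(2900 / 2790.0) = exp(1.0394) = 2.8276.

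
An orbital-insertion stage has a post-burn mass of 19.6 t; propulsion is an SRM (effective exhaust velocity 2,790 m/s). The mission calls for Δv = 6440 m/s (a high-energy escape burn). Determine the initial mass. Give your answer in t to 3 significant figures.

By the Tsiolkovsky rocket equation, m₀/m_f = exp(Δv / v_e) = exp(6440 / 2790.0) = exp(2.3082) = 10.0567.
m₀ = m_f × 10.0567 = 19.6 × 10.0567 = 197.111 t.

initial mass ≈ 197 t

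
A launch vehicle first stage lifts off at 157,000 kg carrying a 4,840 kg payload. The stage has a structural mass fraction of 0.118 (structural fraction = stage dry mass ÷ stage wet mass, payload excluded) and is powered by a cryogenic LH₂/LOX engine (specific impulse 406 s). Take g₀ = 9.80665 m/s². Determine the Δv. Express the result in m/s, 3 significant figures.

Stage wet mass = m₀ − payload = 157,000 − 4,840 = 152,160 kg.
Stage dry mass = ε × stage wet mass = 0.118 × 152,160 = 17,954.9 kg.
Burnout mass m_f = stage dry + payload = 17,954.9 + 4,840 = 22,794.9 kg.
v_e = Isp · g₀ = 406 × 9.80665 = 3981.5 m/s.
Rocket equation: Δv = v_e · ln(157,000/22,794.9) = 3981.5 × ln(6.888) = 3981.5 × 1.9297 ≈ 7683 m/s.

Δv ≈ 7680 m/s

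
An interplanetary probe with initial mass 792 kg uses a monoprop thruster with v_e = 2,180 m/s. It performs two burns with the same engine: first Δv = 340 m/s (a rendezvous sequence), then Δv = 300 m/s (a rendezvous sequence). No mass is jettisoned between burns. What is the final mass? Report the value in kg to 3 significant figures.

After the first burn: m = 792 × exp(−340/2180.0) = 792 × 0.85559 = 677.627 kg.
After the second burn: m = 677.627 × exp(−300/2180.0) = 677.627 × 0.87143 = 590.504 kg.

final mass ≈ 591 kg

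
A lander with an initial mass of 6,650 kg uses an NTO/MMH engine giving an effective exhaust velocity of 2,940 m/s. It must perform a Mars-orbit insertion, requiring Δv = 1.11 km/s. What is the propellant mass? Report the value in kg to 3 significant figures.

Rocket equation: m₀/m_f = exp(Δv / v_e) = exp(1110 / 2940.0) = exp(0.3776) = 1.4587.
m_f = 6,650 / 1.4587 = 4,558.85 kg, so propellant = m₀ − m_f = 6,650 − 4,558.85 = 2,091.15 kg.

propellant mass ≈ 2090 kg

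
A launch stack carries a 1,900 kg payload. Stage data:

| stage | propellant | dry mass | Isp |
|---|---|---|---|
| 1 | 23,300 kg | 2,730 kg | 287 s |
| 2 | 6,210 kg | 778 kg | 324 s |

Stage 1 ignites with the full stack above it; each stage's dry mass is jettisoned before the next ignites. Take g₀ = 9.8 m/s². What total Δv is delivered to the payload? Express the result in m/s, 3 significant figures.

Ignition mass of stage 1 = 23,300+2,730 + 6,210+778 + 1,900 = 34,918 kg.
Stage 1: m₀ = 34,918 kg, m_f = 34,918 − 23,300 = 11,618 kg; Δv = 287×9.8×ln(3.006) = 2812.6×1.1004 ≈ 3095 m/s.
Stage 2: m₀ = 8,888 kg, m_f = 8,888 − 6,210 = 2,678 kg; Δv = 324×9.8×ln(3.319) = 3175.2×1.1996 ≈ 3809 m/s.
Total Δv = 3095 + 3809 = 6904 m/s.

Δv ≈ 6900 m/s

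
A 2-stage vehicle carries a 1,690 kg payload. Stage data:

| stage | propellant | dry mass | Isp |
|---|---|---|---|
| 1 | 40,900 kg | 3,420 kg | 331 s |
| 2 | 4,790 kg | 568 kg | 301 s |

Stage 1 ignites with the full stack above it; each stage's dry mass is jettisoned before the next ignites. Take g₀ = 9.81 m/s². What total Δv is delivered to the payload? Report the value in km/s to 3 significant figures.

Δv ≈ 8.53 km/s

Ignition mass of stage 1 = 40,900+3,420 + 4,790+568 + 1,690 = 51,368 kg.
Stage 1: m₀ = 51,368 kg, m_f = 51,368 − 40,900 = 10,468 kg; Δv = 331×9.81×ln(4.907) = 3247.1×1.5907 ≈ 5165 m/s.
Stage 2: m₀ = 7,048 kg, m_f = 7,048 − 4,790 = 2,258 kg; Δv = 301×9.81×ln(3.121) = 2952.8×1.1383 ≈ 3361 m/s.
Total Δv = 5165 + 3361 = 8526 m/s.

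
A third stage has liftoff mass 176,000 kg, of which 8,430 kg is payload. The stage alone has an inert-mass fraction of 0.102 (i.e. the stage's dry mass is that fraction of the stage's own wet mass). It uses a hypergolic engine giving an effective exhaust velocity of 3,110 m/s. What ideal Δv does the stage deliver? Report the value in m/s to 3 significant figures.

Stage wet mass = m₀ − payload = 176,000 − 8,430 = 167,570 kg.
Stage dry mass = ε × stage wet mass = 0.102 × 167,570 = 17,092.1 kg.
Burnout mass m_f = stage dry + payload = 17,092.1 + 8,430 = 25,522.1 kg.
Rocket equation: Δv = v_e · ln(176,000/25,522.1) = 3110.0 × ln(6.896) = 3110.0 × 1.9309 ≈ 6005 m/s.

Δv ≈ 6010 m/s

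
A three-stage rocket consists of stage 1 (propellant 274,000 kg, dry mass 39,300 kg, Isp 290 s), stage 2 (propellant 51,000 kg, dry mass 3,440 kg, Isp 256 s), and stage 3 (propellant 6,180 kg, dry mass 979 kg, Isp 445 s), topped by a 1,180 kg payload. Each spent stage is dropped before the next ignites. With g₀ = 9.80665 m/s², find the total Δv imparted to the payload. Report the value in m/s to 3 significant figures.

Δv ≈ 13800 m/s

Ignition mass of stage 1 = 274,000+39,300 + 51,000+3,440 + 6,180+979 + 1,180 = 376,079 kg.
Stage 1: m₀ = 376,079 kg, m_f = 376,079 − 274,000 = 102,079 kg; Δv = 290×9.80665×ln(3.684) = 2843.9×1.3041 ≈ 3709 m/s.
Stage 2: m₀ = 62,779 kg, m_f = 62,779 − 51,000 = 11,779 kg; Δv = 256×9.80665×ln(5.33) = 2510.5×1.6733 ≈ 4201 m/s.
Stage 3: m₀ = 8,339 kg, m_f = 8,339 − 6,180 = 2,159 kg; Δv = 445×9.80665×ln(3.862) = 4364.0×1.3513 ≈ 5897 m/s.
Total Δv = 3709 + 4201 + 5897 = 13807 m/s.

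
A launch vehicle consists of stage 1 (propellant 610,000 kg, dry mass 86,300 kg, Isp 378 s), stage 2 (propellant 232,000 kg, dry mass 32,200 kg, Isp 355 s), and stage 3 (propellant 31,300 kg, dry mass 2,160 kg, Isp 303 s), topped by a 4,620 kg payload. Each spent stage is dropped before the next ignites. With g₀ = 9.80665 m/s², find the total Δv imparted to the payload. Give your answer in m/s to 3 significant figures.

Δv ≈ 13700 m/s

Ignition mass of stage 1 = 610,000+86,300 + 232,000+32,200 + 31,300+2,160 + 4,620 = 998,580 kg.
Stage 1: m₀ = 998,580 kg, m_f = 998,580 − 610,000 = 388,580 kg; Δv = 378×9.80665×ln(2.57) = 3706.9×0.9438 ≈ 3499 m/s.
Stage 2: m₀ = 302,280 kg, m_f = 302,280 − 232,000 = 70,280 kg; Δv = 355×9.80665×ln(4.301) = 3481.4×1.4589 ≈ 5079 m/s.
Stage 3: m₀ = 38,080 kg, m_f = 38,080 − 31,300 = 6,780 kg; Δv = 303×9.80665×ln(5.617) = 2971.4×1.7257 ≈ 5128 m/s.
Total Δv = 3499 + 5079 + 5128 = 13706 m/s.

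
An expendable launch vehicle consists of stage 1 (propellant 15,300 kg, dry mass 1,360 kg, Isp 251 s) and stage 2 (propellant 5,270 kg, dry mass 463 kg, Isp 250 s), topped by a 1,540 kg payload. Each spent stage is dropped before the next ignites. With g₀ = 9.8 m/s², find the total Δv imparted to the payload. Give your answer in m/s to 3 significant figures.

Δv ≈ 5670 m/s

Ignition mass of stage 1 = 15,300+1,360 + 5,270+463 + 1,540 = 23,933 kg.
Stage 1: m₀ = 23,933 kg, m_f = 23,933 − 15,300 = 8,633 kg; Δv = 251×9.8×ln(2.772) = 2459.8×1.0197 ≈ 2508 m/s.
Stage 2: m₀ = 7,273 kg, m_f = 7,273 − 5,270 = 2,003 kg; Δv = 250×9.8×ln(3.631) = 2450.0×1.2895 ≈ 3159 m/s.
Total Δv = 2508 + 3159 = 5667 m/s.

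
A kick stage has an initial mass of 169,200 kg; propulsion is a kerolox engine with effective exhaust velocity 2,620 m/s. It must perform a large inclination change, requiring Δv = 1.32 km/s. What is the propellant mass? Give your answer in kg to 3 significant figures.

propellant mass ≈ 67000 kg

m₀/m_f = exp(Δv / v_e) = exp(1320 / 2620.0) = exp(0.5038) = 1.6550.
m_f = 169,200 / 1.6550 = 102,236 kg, so propellant = m₀ − m_f = 169,200 − 102,236 = 66,964 kg.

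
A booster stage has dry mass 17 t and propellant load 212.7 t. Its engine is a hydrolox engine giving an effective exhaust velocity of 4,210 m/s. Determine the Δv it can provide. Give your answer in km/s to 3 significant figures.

Δv ≈ 11.0 km/s

m₀ = m_dry + m_prop = 17 + 212.7 = 229.7 t.
Rocket equation: Δv = v_e · ln(m₀/m_f) = 4210.0 × ln(13.51) = 4210.0 × 2.6036 ≈ 10961.0 m/s.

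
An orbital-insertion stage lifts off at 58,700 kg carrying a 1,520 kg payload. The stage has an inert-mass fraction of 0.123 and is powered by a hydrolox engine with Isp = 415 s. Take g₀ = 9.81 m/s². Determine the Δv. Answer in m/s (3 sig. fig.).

Δv ≈ 7840 m/s

Stage wet mass = m₀ − payload = 58,700 − 1,520 = 57,180 kg.
Stage dry mass = ε × stage wet mass = 0.123 × 57,180 = 7,033.14 kg.
Burnout mass m_f = stage dry + payload = 7,033.14 + 1,520 = 8,553.14 kg.
v_e = Isp · g₀ = 415 × 9.81 = 4071.2 m/s.
Δv = v_e · ln(58,700/8,553.14) = 4071.2 × ln(6.863) = 4071.2 × 1.9261 ≈ 7842 m/s.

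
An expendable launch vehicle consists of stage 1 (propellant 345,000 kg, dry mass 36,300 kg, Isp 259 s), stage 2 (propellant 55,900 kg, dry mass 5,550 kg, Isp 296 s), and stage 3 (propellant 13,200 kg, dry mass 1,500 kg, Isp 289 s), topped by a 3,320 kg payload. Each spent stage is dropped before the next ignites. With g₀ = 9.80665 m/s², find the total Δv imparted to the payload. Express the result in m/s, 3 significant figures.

Ignition mass of stage 1 = 345,000+36,300 + 55,900+5,550 + 13,200+1,500 + 3,320 = 460,770 kg.
Stage 1: m₀ = 460,770 kg, m_f = 460,770 − 345,000 = 115,770 kg; Δv = 259×9.80665×ln(3.98) = 2539.9×1.3813 ≈ 3508 m/s.
Stage 2: m₀ = 79,470 kg, m_f = 79,470 − 55,900 = 23,570 kg; Δv = 296×9.80665×ln(3.372) = 2902.8×1.2154 ≈ 3528 m/s.
Stage 3: m₀ = 18,020 kg, m_f = 18,020 − 13,200 = 4,820 kg; Δv = 289×9.80665×ln(3.739) = 2834.1×1.3187 ≈ 3737 m/s.
Total Δv = 3508 + 3528 + 3737 = 10773 m/s.

Δv ≈ 10800 m/s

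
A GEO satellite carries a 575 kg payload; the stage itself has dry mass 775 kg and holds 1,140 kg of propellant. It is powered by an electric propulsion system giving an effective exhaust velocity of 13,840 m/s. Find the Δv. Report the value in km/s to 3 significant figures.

Δv ≈ 8.47 km/s

m₀ = payload + dry + propellant = 575 + 775 + 1,140 = 2,490 kg.
m_f = payload + dry = 575 + 775 = 1,350 kg.
Δv = v_e · ln(m₀/m_f) = 13840.0 × ln(1.844) = 13840.0 × 0.6122 ≈ 8472.5 m/s.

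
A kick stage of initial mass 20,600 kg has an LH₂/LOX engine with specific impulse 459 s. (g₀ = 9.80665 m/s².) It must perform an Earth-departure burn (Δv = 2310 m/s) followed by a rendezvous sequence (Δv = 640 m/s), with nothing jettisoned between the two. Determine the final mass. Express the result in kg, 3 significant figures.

final mass ≈ 10700 kg

v_e = Isp · g₀ = 459 × 9.80665 = 4501.3 m/s.
After the first burn: m = 20600 × exp(−2310/4501.3) = 20600 × 0.59858 = 12,330.7 kg.
After the second burn: m = 12,330.7 × exp(−640/4501.3) = 12,330.7 × 0.86746 = 10,696.4 kg.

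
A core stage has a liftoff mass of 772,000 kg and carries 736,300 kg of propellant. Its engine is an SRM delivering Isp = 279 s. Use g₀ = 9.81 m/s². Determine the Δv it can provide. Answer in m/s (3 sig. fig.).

v_e = Isp · g₀ = 279 × 9.81 = 2737.0 m/s.
m_f = m₀ − m_prop = 772,000 − 736,300 = 35,700 kg.
Using Δv = v_e ln(m₀/m_f): Δv = v_e · ln(m₀/m_f) = 2737.0 × ln(21.62) = 2737.0 × 3.0738 ≈ 8413.1 m/s.

Δv ≈ 8410 m/s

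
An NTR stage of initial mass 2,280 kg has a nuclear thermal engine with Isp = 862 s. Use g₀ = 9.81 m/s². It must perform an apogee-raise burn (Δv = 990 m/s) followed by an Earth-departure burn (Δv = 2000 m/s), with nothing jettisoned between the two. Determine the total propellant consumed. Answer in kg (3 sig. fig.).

total propellant consumed ≈ 679 kg

v_e = Isp · g₀ = 862 × 9.81 = 8456.2 m/s.
After the first burn: m = 2280 × exp(−990/8456.2) = 2280 × 0.88952 = 2,028.11 kg.
After the second burn: m = 2,028.11 × exp(−2000/8456.2) = 2,028.11 × 0.78938 = 1,600.95 kg.
Total propellant = m₀ − m_final = 2280 − 1,600.95 = 679.05 kg.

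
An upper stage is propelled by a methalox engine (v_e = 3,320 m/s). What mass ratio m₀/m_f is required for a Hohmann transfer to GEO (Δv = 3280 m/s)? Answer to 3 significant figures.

By the Tsiolkovsky rocket equation, m₀/m_f = exp(Δv / v_e) = exp(3280 / 3320.0) = exp(0.9880) = 2.6857.

mass ratio ≈ 2.69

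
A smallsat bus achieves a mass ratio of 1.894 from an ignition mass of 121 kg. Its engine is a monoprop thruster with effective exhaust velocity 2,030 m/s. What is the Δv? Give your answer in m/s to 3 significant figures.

Δv ≈ 1300 m/s

Δv = v_e · ln(1.894) = 2030.0 × 0.6387 ≈ 1296.5 m/s.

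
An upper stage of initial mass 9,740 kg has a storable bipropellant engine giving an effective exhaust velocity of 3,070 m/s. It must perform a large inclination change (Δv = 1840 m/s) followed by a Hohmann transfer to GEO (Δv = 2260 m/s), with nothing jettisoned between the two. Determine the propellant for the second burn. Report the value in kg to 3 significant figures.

propellant for the second burn ≈ 2790 kg

After the first burn: m = 9740 × exp(−1840/3070.0) = 9740 × 0.54917 = 5,348.92 kg.
After the second burn: m = 5,348.92 × exp(−2260/3070.0) = 5,348.92 × 0.47895 = 2,561.87 kg.
Second-burn propellant = 5,348.92 − 2,561.87 = 2,787.05 kg.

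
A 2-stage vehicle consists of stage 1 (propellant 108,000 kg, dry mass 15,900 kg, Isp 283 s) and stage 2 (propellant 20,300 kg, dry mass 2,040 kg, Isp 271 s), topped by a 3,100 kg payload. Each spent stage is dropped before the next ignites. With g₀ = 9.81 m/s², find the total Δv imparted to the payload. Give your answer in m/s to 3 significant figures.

Ignition mass of stage 1 = 108,000+15,900 + 20,300+2,040 + 3,100 = 149,340 kg.
Stage 1: m₀ = 149,340 kg, m_f = 149,340 − 108,000 = 41,340 kg; Δv = 283×9.81×ln(3.612) = 2776.2×1.2844 ≈ 3566 m/s.
Stage 2: m₀ = 25,440 kg, m_f = 25,440 − 20,300 = 5,140 kg; Δv = 271×9.81×ln(4.949) = 2658.5×1.5993 ≈ 4252 m/s.
Total Δv = 3566 + 4252 = 7818 m/s.

Δv ≈ 7820 m/s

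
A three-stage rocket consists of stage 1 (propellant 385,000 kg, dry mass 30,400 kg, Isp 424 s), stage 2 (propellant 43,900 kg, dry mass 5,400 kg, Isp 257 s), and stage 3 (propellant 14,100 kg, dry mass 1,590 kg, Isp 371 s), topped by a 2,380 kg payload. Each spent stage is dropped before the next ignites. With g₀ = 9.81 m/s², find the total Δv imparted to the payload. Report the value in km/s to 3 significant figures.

Δv ≈ 14.8 km/s

Ignition mass of stage 1 = 385,000+30,400 + 43,900+5,400 + 14,100+1,590 + 2,380 = 482,770 kg.
Stage 1: m₀ = 482,770 kg, m_f = 482,770 − 385,000 = 97,770 kg; Δv = 424×9.81×ln(4.938) = 4159.4×1.5969 ≈ 6642 m/s.
Stage 2: m₀ = 67,370 kg, m_f = 67,370 − 43,900 = 23,470 kg; Δv = 257×9.81×ln(2.87) = 2521.2×1.0545 ≈ 2659 m/s.
Stage 3: m₀ = 18,070 kg, m_f = 18,070 − 14,100 = 3,970 kg; Δv = 371×9.81×ln(4.552) = 3639.5×1.5155 ≈ 5516 m/s.
Total Δv = 6642 + 2659 + 5516 = 14817 m/s.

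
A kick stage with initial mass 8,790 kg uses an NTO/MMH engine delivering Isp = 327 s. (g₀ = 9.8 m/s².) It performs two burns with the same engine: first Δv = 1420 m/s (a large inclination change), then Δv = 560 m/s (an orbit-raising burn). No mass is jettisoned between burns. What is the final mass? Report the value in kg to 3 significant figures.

v_e = Isp · g₀ = 327 × 9.8 = 3204.6 m/s.
After the first burn: m = 8790 × exp(−1420/3204.6) = 8790 × 0.64203 = 5,643.44 kg.
After the second burn: m = 5,643.44 × exp(−560/3204.6) = 5,643.44 × 0.83967 = 4,738.63 kg.

final mass ≈ 4740 kg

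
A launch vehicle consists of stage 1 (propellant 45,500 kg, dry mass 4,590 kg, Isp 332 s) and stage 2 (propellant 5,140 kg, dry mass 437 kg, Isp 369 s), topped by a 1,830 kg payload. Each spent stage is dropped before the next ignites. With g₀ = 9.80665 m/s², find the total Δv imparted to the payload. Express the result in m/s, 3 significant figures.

Ignition mass of stage 1 = 45,500+4,590 + 5,140+437 + 1,830 = 57,497 kg.
Stage 1: m₀ = 57,497 kg, m_f = 57,497 − 45,500 = 11,997 kg; Δv = 332×9.80665×ln(4.793) = 3255.8×1.5671 ≈ 5102 m/s.
Stage 2: m₀ = 7,407 kg, m_f = 7,407 − 5,140 = 2,267 kg; Δv = 369×9.80665×ln(3.267) = 3618.7×1.1840 ≈ 4284 m/s.
Total Δv = 5102 + 4284 = 9386 m/s.

Δv ≈ 9390 m/s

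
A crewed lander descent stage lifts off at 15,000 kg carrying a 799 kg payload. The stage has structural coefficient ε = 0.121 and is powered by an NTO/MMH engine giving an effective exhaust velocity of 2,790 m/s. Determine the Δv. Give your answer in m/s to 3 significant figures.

Stage wet mass = m₀ − payload = 15,000 − 799 = 14,201 kg.
Stage dry mass = ε × stage wet mass = 0.121 × 14,201 = 1,718.32 kg.
Burnout mass m_f = stage dry + payload = 1,718.32 + 799 = 2,517.32 kg.
Rocket equation: Δv = v_e · ln(15,000/2,517.32) = 2790.0 × ln(5.959) = 2790.0 × 1.7849 ≈ 4980 m/s.

Δv ≈ 4980 m/s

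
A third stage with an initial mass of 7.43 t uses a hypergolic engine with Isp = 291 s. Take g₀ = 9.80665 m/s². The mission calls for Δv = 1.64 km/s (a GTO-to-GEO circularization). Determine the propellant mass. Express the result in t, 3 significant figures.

propellant mass ≈ 3.25 t

v_e = Isp · g₀ = 291 × 9.80665 = 2853.7 m/s.
m₀/m_f = exp(Δv / v_e) = exp(1640 / 2853.7) = exp(0.5747) = 1.7766.
m_f = 7.43 / 1.7766 = 4.18215 t, so propellant = m₀ − m_f = 7.43 − 4.18215 = 3.24785 t.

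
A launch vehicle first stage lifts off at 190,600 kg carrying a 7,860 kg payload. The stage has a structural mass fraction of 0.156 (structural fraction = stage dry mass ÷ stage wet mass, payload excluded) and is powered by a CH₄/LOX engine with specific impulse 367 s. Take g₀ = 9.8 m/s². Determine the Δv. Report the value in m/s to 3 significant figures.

Δv ≈ 5960 m/s

Stage wet mass = m₀ − payload = 190,600 − 7,860 = 182,740 kg.
Stage dry mass = ε × stage wet mass = 0.156 × 182,740 = 28,507.4 kg.
Burnout mass m_f = stage dry + payload = 28,507.4 + 7,860 = 36,367.4 kg.
v_e = Isp · g₀ = 367 × 9.8 = 3596.6 m/s.
Using Δv = v_e ln(m₀/m_f): Δv = v_e · ln(190,600/36,367.4) = 3596.6 × ln(5.241) = 3596.6 × 1.6565 ≈ 5958 m/s.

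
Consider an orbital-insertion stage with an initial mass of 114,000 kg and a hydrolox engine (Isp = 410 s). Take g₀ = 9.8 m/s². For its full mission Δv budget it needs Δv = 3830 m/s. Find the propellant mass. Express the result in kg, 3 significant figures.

propellant mass ≈ 70100 kg

v_e = Isp · g₀ = 410 × 9.8 = 4018.0 m/s.
m₀/m_f = exp(Δv / v_e) = exp(3830 / 4018.0) = exp(0.9532) = 2.5940.
m_f = 114,000 / 2.5940 = 43,947.6 kg, so propellant = m₀ − m_f = 114,000 − 43,947.6 = 70,052.4 kg.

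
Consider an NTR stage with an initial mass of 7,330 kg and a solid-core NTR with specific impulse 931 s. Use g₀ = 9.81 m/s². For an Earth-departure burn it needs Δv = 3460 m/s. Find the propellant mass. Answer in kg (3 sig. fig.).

v_e = Isp · g₀ = 931 × 9.81 = 9133.1 m/s.
Rocket equation: m₀/m_f = exp(Δv / v_e) = exp(3460 / 9133.1) = exp(0.3788) = 1.4606.
m_f = 7,330 / 1.4606 = 5,018.49 kg, so propellant = m₀ − m_f = 7,330 − 5,018.49 = 2,311.51 kg.

propellant mass ≈ 2310 kg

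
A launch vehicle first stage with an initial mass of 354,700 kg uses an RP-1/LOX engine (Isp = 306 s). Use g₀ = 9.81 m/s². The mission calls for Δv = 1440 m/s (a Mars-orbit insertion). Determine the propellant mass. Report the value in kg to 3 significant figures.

propellant mass ≈ 135000 kg

v_e = Isp · g₀ = 306 × 9.81 = 3001.9 m/s.
Rocket equation: m₀/m_f = exp(Δv / v_e) = exp(1440 / 3001.9) = exp(0.4797) = 1.6156.
m_f = 354,700 / 1.6156 = 219,547 kg, so propellant = m₀ − m_f = 354,700 − 219,547 = 135,153 kg.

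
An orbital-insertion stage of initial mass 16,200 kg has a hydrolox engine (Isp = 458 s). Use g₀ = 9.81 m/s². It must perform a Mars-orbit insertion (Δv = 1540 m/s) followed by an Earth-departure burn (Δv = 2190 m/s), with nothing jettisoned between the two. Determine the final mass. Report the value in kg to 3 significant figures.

v_e = Isp · g₀ = 458 × 9.81 = 4493.0 m/s.
After the first burn: m = 16200 × exp(−1540/4493.0) = 16200 × 0.70981 = 11,498.9 kg.
After the second burn: m = 11,498.9 × exp(−2190/4493.0) = 11,498.9 × 0.61420 = 7,062.62 kg.

final mass ≈ 7060 kg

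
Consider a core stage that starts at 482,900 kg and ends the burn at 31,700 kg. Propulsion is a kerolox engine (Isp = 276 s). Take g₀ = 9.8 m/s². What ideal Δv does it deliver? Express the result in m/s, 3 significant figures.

Δv ≈ 7370 m/s

v_e = Isp · g₀ = 276 × 9.8 = 2704.8 m/s.
Using Δv = v_e ln(m₀/m_f): Δv = v_e · ln(m₀/m_f) = 2704.8 × ln(15.23) = 2704.8 × 2.7235 ≈ 7366.5 m/s.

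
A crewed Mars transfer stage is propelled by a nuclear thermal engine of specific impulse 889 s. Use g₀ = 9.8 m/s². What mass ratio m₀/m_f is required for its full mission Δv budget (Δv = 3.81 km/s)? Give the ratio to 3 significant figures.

v_e = Isp · g₀ = 889 × 9.8 = 8712.2 m/s.
m₀/m_f = exp(Δv / v_e) = exp(3810 / 8712.2) = exp(0.4373) = 1.5485.

mass ratio ≈ 1.55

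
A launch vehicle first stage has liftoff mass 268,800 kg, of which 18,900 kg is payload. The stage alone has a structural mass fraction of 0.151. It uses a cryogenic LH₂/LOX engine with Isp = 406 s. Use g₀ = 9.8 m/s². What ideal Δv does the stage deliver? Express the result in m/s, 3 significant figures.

Stage wet mass = m₀ − payload = 268,800 − 18,900 = 249,900 kg.
Stage dry mass = ε × stage wet mass = 0.151 × 249,900 = 37,734.9 kg.
Burnout mass m_f = stage dry + payload = 37,734.9 + 18,900 = 56,634.9 kg.
v_e = Isp · g₀ = 406 × 9.8 = 3978.8 m/s.
By the Tsiolkovsky rocket equation, Δv = v_e · ln(268,800/56,634.9) = 3978.8 × ln(4.746) = 3978.8 × 1.5573 ≈ 6196 m/s.

Δv ≈ 6200 m/s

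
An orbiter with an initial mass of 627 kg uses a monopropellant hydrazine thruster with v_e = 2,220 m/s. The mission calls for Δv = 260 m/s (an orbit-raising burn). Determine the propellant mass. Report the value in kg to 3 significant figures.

m₀/m_f = exp(Δv / v_e) = exp(260 / 2220.0) = exp(0.1171) = 1.1243.
m_f = 627 / 1.1243 = 557.68 kg, so propellant = m₀ − m_f = 627 − 557.68 = 69.32 kg.

propellant mass ≈ 69.3 kg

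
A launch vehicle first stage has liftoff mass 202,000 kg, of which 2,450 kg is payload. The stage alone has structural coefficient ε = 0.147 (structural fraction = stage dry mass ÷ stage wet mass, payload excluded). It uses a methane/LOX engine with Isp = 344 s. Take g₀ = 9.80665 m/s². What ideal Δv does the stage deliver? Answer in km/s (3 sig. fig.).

Stage wet mass = m₀ − payload = 202,000 − 2,450 = 199,550 kg.
Stage dry mass = ε × stage wet mass = 0.147 × 199,550 = 29,333.9 kg.
Burnout mass m_f = stage dry + payload = 29,333.9 + 2,450 = 31,783.9 kg.
v_e = Isp · g₀ = 344 × 9.80665 = 3373.5 m/s.
By the Tsiolkovsky rocket equation, Δv = v_e · ln(202,000/31,783.9) = 3373.5 × ln(6.355) = 3373.5 × 1.8493 ≈ 6239 m/s.

Δv ≈ 6.24 km/s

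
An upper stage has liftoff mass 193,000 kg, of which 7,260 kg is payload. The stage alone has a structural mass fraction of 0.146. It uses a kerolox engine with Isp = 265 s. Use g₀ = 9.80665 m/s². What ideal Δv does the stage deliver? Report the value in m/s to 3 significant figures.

Stage wet mass = m₀ − payload = 193,000 − 7,260 = 185,740 kg.
Stage dry mass = ε × stage wet mass = 0.146 × 185,740 = 27,118 kg.
Burnout mass m_f = stage dry + payload = 27,118 + 7,260 = 34,378 kg.
v_e = Isp · g₀ = 265 × 9.80665 = 2598.8 m/s.
From the ideal rocket equation, Δv = v_e · ln(193,000/34,378) = 2598.8 × ln(5.614) = 2598.8 × 1.7253 ≈ 4484 m/s.

Δv ≈ 4480 m/s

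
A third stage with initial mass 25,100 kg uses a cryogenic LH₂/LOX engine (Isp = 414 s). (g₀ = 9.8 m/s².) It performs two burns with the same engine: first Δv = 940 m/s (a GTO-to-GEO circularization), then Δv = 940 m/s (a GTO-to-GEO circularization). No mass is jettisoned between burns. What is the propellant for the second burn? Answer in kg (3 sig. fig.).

v_e = Isp · g₀ = 414 × 9.8 = 4057.2 m/s.
After the first burn: m = 25100 × exp(−940/4057.2) = 25100 × 0.79319 = 19,909.1 kg.
After the second burn: m = 19,909.1 × exp(−940/4057.2) = 19,909.1 × 0.79319 = 15,791.7 kg.
Second-burn propellant = 19,909.1 − 15,791.7 = 4,117.4 kg.

propellant for the second burn ≈ 4120 kg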